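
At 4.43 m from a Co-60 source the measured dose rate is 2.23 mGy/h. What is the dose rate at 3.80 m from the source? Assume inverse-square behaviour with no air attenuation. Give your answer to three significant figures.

Since intensity falls as 1/r², scaling from 4.43 m to 3.80 m:
(4.43/3.80)² = 1.359, so 2.23 × 1.359 = 3.031 mGy/h.

3.03 mGy/h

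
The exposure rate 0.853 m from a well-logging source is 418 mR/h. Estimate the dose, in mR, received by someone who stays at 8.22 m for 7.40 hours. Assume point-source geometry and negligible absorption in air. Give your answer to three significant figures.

33.3 mR

Using I₁d₁² = I₂d₂², rate at 8.22 m:
418 × (0.853/8.22)² = 418 × 0.01077 = 4.502 mR/h.
Dose = rate × time = 4.502 mR/h × 7.400 h = 33.31 mR.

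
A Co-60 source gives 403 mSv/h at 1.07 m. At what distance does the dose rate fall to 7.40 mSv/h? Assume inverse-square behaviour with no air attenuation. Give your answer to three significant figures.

7.90 m

Using I₁d₁² = I₂d₂², d₂ = d₁·√(I₁/I₂).
I₁/I₂ = 403/7.40 = 54.46, so d₂ = 1.07 × √54.46 = 7.896 m.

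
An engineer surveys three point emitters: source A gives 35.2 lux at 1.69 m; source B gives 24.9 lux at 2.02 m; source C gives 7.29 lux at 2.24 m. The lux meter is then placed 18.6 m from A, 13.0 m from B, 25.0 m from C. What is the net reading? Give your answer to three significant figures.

0.950 lux

By superposition, sum each source's inverse-square contribution:
A: 35.2 × (1.69/18.6)² = 0.2906 lux
B: 24.9 × (2.02/13.0)² = 0.6012 lux
C: 7.29 × (2.24/25.0)² = 0.05853 lux
Total = 0.2906 + 0.6012 + 0.05853 = 0.9503 lux.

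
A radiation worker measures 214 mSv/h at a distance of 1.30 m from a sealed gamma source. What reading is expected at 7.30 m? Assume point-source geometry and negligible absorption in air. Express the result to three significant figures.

Intensity scales as (d₁/d₂)², so the rate at 7.30 m is
(1.30/7.30)² = 0.03171, so 214 × 0.03171 = 6.786 mSv/h.

6.79 mSv/h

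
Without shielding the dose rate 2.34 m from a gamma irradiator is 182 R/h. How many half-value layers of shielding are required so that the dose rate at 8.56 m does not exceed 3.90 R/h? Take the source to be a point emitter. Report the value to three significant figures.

1.80 half-value layers

At 8.56 m, distance alone gives 182 × (2.34/8.56)² = 182 × 0.07473 = 13.60 R/h.
Further attenuation needed: 13.60/3.90 = 3.487.
n = log₂(3.487) = 1.802 half-value layers.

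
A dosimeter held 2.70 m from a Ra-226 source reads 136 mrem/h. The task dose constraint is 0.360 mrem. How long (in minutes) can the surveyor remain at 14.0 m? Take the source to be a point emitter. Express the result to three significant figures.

4.27 min

Applying the 1/r² law, rate at 14.0 m:
136 × (2.70/14.0)² = 136 × 0.03719 = 5.058 mrem/h.
Stay time = 0.360 mrem ÷ 5.058 mrem/h = 0.07117 h = 4.270 min.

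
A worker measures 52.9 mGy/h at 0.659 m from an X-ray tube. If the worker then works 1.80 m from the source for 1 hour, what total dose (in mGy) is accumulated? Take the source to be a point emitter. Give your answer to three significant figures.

Applying the 1/r² law, rate at 1.80 m:
52.9 × (0.659/1.80)² = 52.9 × 0.1340 = 7.089 mGy/h.
Dose = rate × time = 7.089 mGy/h × 1.000 h = 7.089 mGy.

7.09 mGy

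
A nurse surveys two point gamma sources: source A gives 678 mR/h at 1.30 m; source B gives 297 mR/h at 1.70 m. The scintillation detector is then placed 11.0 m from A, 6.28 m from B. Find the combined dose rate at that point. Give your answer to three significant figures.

31.2 mR/h

Each source contributes Iᵢ·(dᵢ/rᵢ)²; contributions add.
A: 678 × (1.30/11.0)² = 9.470 mR/h
B: 297 × (1.70/6.28)² = 21.76 mR/h
Total = 9.470 + 21.76 = 31.23 mR/h.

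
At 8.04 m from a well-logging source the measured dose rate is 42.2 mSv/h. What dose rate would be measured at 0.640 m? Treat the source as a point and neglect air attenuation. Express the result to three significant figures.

6660 mSv/h

Intensity scales as (d₁/d₂)², so scaling from 8.04 m to 0.640 m:
42.2 × (8.04/0.640)² = 42.2 × 157.8 = 6659 mSv/h.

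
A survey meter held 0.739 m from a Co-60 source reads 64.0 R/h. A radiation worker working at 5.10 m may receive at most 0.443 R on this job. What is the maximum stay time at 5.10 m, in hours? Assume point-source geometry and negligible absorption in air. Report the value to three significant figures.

By the inverse-square law, rate at 5.10 m:
(0.739/5.10)² = 0.02100, so 64.0 × 0.02100 = 1.344 R/h.
Stay time = 0.443 R ÷ 1.344 R/h = 0.3296 h.

0.330 h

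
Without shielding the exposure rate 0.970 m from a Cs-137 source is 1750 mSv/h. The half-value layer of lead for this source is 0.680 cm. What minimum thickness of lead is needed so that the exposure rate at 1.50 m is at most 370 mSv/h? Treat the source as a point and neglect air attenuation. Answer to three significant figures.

0.669 cm

At 1.50 m, distance alone gives 1750 × (0.970/1.50)² = 1750 × 0.4182 = 731.9 mSv/h.
Further attenuation needed: 731.9/370 = 1.978.
n = log₂(1.978) = 0.9840 half-value layers.
Thickness = 0.9840 × 0.680 cm = 0.6691 cm.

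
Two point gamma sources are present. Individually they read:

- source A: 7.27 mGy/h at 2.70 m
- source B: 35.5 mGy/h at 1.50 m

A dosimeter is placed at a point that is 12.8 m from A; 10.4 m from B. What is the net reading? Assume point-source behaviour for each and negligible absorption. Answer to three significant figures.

1.06 mGy/h

Each source contributes Iᵢ·(dᵢ/rᵢ)²; contributions add.
A: 7.27 × (2.70/12.8)² = 0.3235 mGy/h
B: 35.5 × (1.50/10.4)² = 0.7385 mGy/h
Total = 0.3235 + 0.7385 = 1.062 mGy/h.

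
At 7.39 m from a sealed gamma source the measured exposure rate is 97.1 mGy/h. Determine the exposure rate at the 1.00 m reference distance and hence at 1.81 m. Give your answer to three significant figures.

Using I₁d₁² = I₂d₂²,
At 1.00 m: (7.39/1.00)² = 54.61, so 97.1 × 54.61 = 5303 mGy/h
At 1.81 m: 5303 × (1.00/1.81)² = 5303 × 0.3052 = 1618 mGy/h.

5300 mGy/h; 1620 mGy/h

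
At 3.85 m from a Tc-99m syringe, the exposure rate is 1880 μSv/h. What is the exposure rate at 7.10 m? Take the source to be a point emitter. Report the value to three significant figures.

553 μSv/h

By the inverse-square law, the rate at 7.10 m is
1880 × (3.85/7.10)² = 1880 × 0.2940 = 552.7 μSv/h.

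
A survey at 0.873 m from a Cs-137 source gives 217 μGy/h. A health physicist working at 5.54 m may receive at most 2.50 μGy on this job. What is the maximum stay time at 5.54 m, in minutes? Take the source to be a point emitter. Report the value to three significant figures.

27.8 min

Intensity scales as (d₁/d₂)², so rate at 5.54 m:
(0.873/5.54)² = 0.02483, so 217 × 0.02483 = 5.388 μGy/h.
Stay time = 2.50 μGy ÷ 5.388 μGy/h = 0.4640 h = 27.84 min.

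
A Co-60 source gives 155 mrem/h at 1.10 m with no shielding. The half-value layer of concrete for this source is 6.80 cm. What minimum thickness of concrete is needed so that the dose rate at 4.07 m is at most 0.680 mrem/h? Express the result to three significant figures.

At 4.07 m, distance alone gives 155 × (1.10/4.07)² = 155 × 0.07305 = 11.32 mrem/h.
Further attenuation needed: 11.32/0.680 = 16.65.
n = log₂(16.65) = 4.057 half-value layers.
Thickness = 4.057 × 6.80 cm = 27.59 cm.

27.6 cm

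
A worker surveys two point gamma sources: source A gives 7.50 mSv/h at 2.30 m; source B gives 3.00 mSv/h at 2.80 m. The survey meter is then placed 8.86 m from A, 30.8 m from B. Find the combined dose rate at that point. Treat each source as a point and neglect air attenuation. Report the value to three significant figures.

Each source contributes Iᵢ·(dᵢ/rᵢ)²; contributions add.
A: 7.50 × (2.30/8.86)² = 0.5054 mSv/h
B: 3.00 × (2.80/30.8)² = 0.02479 mSv/h
Total = 0.5054 + 0.02479 = 0.5302 mSv/h.

0.530 mSv/h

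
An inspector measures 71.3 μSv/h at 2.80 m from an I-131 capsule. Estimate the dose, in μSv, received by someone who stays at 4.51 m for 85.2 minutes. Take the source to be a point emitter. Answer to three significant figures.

Using I₁d₁² = I₂d₂², rate at 4.51 m:
(2.80/4.51)² = 0.3854, so 71.3 × 0.3854 = 27.48 μSv/h.
Dose = rate × time = 27.48 μSv/h × 1.420 h = 39.02 μSv.

39.0 μSv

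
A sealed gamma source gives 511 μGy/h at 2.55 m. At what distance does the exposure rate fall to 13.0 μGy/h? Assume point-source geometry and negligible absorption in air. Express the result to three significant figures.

By the inverse-square law, d₂ = d₁·√(I₁/I₂).
I₁/I₂ = 511/13.0 = 39.31, so d₂ = 2.55 × √39.31 = 15.99 m.

16.0 m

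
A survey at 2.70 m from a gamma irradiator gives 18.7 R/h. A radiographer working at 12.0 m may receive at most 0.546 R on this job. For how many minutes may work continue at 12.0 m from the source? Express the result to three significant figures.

34.6 min

Since intensity falls as 1/r², rate at 12.0 m:
18.7 × (2.70/12.0)² = 18.7 × 0.05063 = 0.9468 R/h.
Stay time = 0.546 R ÷ 0.9468 R/h = 0.5767 h = 34.60 min.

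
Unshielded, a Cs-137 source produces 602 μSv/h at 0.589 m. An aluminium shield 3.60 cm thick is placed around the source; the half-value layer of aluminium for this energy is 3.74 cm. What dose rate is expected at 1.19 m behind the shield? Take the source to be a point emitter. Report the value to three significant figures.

Distance alone: 602 × (0.589/1.19)² = 602 × 0.2450 = 147.5 μSv/h.
Shield: 3.60/3.74 = 0.9626 half-value layers → attenuation 2^(−0.9626) = 0.5131.
Combined: 147.5 × 0.5131 = 75.68 μSv/h.

75.7 μSv/h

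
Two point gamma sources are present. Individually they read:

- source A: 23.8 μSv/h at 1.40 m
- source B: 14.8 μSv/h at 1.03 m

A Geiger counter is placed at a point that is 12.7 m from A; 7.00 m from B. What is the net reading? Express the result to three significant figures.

0.610 μSv/h

By superposition, sum each source's inverse-square contribution:
A: 23.8 × (1.40/12.7)² = 0.2892 μSv/h
B: 14.8 × (1.03/7.00)² = 0.3204 μSv/h
Total = 0.2892 + 0.3204 = 0.6096 μSv/h.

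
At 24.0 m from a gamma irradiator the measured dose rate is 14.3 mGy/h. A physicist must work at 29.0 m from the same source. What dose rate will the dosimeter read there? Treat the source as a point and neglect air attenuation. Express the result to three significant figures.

Since intensity falls as 1/r², scaling from 24.0 m to 29.0 m:
14.3 × (24.0/29.0)² = 14.3 × 0.6849 = 9.794 mGy/h.

9.79 mGy/h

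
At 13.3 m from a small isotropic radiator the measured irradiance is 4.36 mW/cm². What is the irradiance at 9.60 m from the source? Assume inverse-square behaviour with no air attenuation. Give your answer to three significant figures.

By the inverse-square law, scaling from 13.3 m to 9.60 m:
4.36 × (13.3/9.60)² = 4.36 × 1.919 = 8.367 mW/cm².

8.37 mW/cm²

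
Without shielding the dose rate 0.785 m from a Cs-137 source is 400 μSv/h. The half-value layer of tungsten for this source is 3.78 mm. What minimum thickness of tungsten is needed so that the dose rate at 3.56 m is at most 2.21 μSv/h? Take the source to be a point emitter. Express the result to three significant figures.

At 3.56 m, distance alone gives 400 × (0.785/3.56)² = 400 × 0.04862 = 19.45 μSv/h.
Further attenuation needed: 19.45/2.21 = 8.801.
n = log₂(8.801) = 3.138 half-value layers.
Thickness = 3.138 × 3.78 mm = 11.86 mm.

11.9 mm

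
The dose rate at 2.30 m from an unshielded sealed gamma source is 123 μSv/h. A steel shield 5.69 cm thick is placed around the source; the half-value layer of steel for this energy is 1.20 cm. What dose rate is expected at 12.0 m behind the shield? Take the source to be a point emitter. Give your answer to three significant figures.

Distance alone: (2.30/12.0)² = 0.03674, so 123 × 0.03674 = 4.519 μSv/h.
Shield: 5.69/1.20 = 4.742 half-value layers → attenuation 2^(−4.742) = 0.03737.
Combined: 4.519 × 0.03737 = 0.1689 μSv/h.

0.169 μSv/h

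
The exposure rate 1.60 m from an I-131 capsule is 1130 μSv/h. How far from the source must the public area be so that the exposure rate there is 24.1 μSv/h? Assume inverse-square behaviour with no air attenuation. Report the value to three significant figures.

By the inverse-square law, d₂ = d₁·√(I₁/I₂).
I₁/I₂ = 1130/24.1 = 46.89, so d₂ = 1.60 × √46.89 = 10.96 m.

11.0 m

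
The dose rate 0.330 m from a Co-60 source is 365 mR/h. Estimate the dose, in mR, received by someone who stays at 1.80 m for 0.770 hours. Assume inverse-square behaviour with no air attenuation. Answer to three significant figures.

9.45 mR

Using I₁d₁² = I₂d₂², rate at 1.80 m:
365 × (0.330/1.80)² = 365 × 0.03361 = 12.27 mR/h.
Dose = rate × time = 12.27 mR/h × 0.7700 h = 9.448 mR.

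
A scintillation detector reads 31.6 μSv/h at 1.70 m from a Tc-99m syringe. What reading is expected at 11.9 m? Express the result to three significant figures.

Applying the 1/r² law, the rate at 11.9 m is
31.6 × (1.70/11.9)² = 31.6 × 0.02041 = 0.6450 μSv/h.

0.645 μSv/h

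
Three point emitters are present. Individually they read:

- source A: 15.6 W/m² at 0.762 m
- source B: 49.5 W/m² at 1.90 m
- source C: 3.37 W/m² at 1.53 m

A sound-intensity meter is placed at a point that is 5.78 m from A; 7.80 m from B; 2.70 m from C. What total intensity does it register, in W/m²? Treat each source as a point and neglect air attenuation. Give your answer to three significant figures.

Each source contributes Iᵢ·(dᵢ/rᵢ)²; contributions add.
A: 15.6 × (0.762/5.78)² = 0.2711 W/m²
B: 49.5 × (1.90/7.80)² = 2.937 W/m²
C: 3.37 × (1.53/2.70)² = 1.082 W/m²
Total = 0.2711 + 2.937 + 1.082 = 4.290 W/m².

4.29 W/m²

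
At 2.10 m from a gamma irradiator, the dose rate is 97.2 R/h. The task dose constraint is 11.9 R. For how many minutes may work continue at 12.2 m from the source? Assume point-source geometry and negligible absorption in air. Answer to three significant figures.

248 min

Since intensity falls as 1/r², rate at 12.2 m:
(2.10/12.2)² = 0.02963, so 97.2 × 0.02963 = 2.880 R/h.
Stay time = 11.9 R ÷ 2.880 R/h = 4.132 h = 247.9 min.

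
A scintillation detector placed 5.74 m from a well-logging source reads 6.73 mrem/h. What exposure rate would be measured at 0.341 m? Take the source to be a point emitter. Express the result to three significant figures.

1910 mrem/h

By the inverse-square law, scaling from 5.74 m to 0.341 m:
6.73 × (5.74/0.341)² = 6.73 × 283.3 = 1907 mrem/h.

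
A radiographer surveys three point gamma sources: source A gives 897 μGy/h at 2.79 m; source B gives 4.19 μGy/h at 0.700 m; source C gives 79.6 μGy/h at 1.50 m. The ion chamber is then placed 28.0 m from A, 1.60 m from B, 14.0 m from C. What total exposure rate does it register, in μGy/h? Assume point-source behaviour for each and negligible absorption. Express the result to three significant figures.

10.6 μGy/h

Each source contributes Iᵢ·(dᵢ/rᵢ)²; contributions add.
A: 897 × (2.79/28.0)² = 8.906 μGy/h
B: 4.19 × (0.700/1.60)² = 0.8020 μGy/h
C: 79.6 × (1.50/14.0)² = 0.9138 μGy/h
Total = 8.906 + 0.8020 + 0.9138 = 10.62 μGy/h.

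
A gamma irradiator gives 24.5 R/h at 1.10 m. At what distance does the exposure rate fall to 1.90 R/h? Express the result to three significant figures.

3.95 m

By the inverse-square law, d₂ = d₁·√(I₁/I₂).
I₁/I₂ = 24.5/1.90 = 12.89, so d₂ = 1.10 × √12.89 = 3.949 m.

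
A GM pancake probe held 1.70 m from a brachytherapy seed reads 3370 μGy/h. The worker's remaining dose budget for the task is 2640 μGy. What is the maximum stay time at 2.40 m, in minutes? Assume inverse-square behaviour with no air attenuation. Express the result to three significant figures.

Intensity scales as (d₁/d₂)², so rate at 2.40 m:
3370 × (1.70/2.40)² = 3370 × 0.5017 = 1691 μGy/h.
Stay time = 2640 μGy ÷ 1691 μGy/h = 1.561 h = 93.66 min.

93.7 min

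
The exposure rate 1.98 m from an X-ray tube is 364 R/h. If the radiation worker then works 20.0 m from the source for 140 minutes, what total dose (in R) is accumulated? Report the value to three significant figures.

8.32 R

By the inverse-square law, rate at 20.0 m:
(1.98/20.0)² = 0.009801, so 364 × 0.009801 = 3.568 R/h.
Dose = rate × time = 3.568 R/h × 2.333 h = 8.324 R.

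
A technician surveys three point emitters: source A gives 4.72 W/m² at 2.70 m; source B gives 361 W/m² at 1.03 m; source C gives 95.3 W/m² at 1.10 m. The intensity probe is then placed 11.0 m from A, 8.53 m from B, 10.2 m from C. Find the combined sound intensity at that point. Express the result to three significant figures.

6.66 W/m²

Each source contributes Iᵢ·(dᵢ/rᵢ)²; contributions add.
A: 4.72 × (2.70/11.0)² = 0.2844 W/m²
B: 361 × (1.03/8.53)² = 5.264 W/m²
C: 95.3 × (1.10/10.2)² = 1.108 W/m²
Total = 0.2844 + 5.264 + 1.108 = 6.656 W/m².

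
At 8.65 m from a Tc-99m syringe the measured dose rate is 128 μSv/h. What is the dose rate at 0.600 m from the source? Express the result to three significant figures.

26600 μSv/h

By the inverse-square law, scaling from 8.65 m to 0.600 m:
(8.65/0.600)² = 207.8, so 128 × 207.8 = 26600 μSv/h.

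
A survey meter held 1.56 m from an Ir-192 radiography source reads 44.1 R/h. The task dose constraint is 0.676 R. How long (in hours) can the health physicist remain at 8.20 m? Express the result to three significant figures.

0.424 h

Applying the 1/r² law, rate at 8.20 m:
(1.56/8.20)² = 0.03619, so 44.1 × 0.03619 = 1.596 R/h.
Stay time = 0.676 R ÷ 1.596 R/h = 0.4236 h.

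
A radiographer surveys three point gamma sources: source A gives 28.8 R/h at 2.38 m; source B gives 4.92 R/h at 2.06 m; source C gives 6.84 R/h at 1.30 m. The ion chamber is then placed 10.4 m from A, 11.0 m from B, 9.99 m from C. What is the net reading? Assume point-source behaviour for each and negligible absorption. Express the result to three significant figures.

By superposition, sum each source's inverse-square contribution:
A: 28.8 × (2.38/10.4)² = 1.508 R/h
B: 4.92 × (2.06/11.0)² = 0.1725 R/h
C: 6.84 × (1.30/9.99)² = 0.1158 R/h
Total = 1.508 + 0.1725 + 0.1158 = 1.796 R/h.

1.80 R/h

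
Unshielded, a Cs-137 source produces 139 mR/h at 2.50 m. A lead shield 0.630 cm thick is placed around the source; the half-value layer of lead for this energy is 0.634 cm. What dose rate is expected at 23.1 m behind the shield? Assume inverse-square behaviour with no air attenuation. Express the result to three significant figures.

Distance alone: 139 × (2.50/23.1)² = 139 × 0.01171 = 1.628 mR/h.
Shield: 0.630/0.634 = 0.9937 half-value layers → attenuation 2^(−0.9937) = 0.5022.
Combined: 1.628 × 0.5022 = 0.8176 mR/h.

0.818 mR/h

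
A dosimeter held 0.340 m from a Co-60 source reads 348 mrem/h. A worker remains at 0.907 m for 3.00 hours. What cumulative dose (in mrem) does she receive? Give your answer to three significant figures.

147 mrem

Since intensity falls as 1/r², rate at 0.907 m:
(0.340/0.907)² = 0.1405, so 348 × 0.1405 = 48.89 mrem/h.
Dose = rate × time = 48.89 mrem/h × 3.000 h = 146.7 mrem.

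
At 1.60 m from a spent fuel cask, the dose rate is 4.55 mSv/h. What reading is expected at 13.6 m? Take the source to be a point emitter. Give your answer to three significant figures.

Since intensity falls as 1/r², the rate at 13.6 m is
(1.60/13.6)² = 0.01384, so 4.55 × 0.01384 = 0.06297 mSv/h.

0.0630 mSv/h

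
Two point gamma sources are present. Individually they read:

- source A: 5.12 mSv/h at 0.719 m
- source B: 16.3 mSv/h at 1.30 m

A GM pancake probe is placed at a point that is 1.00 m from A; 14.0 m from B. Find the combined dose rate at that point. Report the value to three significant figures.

Each source contributes Iᵢ·(dᵢ/rᵢ)²; contributions add.
A: 5.12 × (0.719/1.00)² = 2.647 mSv/h
B: 16.3 × (1.30/14.0)² = 0.1405 mSv/h
Total = 2.647 + 0.1405 = 2.787 mSv/h.

2.79 mSv/h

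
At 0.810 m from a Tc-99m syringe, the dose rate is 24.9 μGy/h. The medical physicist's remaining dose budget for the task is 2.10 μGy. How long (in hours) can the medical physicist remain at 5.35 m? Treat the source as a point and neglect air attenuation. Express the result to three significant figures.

Since intensity falls as 1/r², rate at 5.35 m:
24.9 × (0.810/5.35)² = 24.9 × 0.02292 = 0.5707 μGy/h.
Stay time = 2.10 μGy ÷ 0.5707 μGy/h = 3.680 h.

3.68 h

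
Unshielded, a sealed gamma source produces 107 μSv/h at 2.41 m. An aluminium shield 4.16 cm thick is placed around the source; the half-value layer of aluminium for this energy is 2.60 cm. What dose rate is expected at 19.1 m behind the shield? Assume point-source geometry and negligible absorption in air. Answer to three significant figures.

0.562 μSv/h

Distance alone: 107 × (2.41/19.1)² = 107 × 0.01592 = 1.703 μSv/h.
Shield: 4.16/2.60 = 1.600 half-value layers → attenuation 2^(−1.600) = 0.3299.
Combined: 1.703 × 0.3299 = 0.5618 μSv/h.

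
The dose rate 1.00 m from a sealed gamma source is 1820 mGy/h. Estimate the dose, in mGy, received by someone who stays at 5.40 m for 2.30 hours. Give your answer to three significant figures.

By the inverse-square law, rate at 5.40 m:
1820 × (1.00/5.40)² = 1820 × 0.03429 = 62.41 mGy/h.
Dose = rate × time = 62.41 mGy/h × 2.300 h = 143.5 mGy.

144 mGy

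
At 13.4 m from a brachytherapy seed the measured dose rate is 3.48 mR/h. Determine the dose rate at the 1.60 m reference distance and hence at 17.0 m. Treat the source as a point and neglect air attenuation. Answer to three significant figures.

Using I₁d₁² = I₂d₂²,
At 1.60 m: 3.48 × (13.4/1.60)² = 3.48 × 70.14 = 244.1 mR/h
At 17.0 m: 244.1 × (1.60/17.0)² = 244.1 × 0.008858 = 2.162 mR/h.

244 mR/h; 2.16 mR/h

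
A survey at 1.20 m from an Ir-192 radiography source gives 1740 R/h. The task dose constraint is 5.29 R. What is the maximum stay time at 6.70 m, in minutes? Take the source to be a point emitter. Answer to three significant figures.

Using I₁d₁² = I₂d₂², rate at 6.70 m:
1740 × (1.20/6.70)² = 1740 × 0.03208 = 55.82 R/h.
Stay time = 5.29 R ÷ 55.82 R/h = 0.09477 h = 5.686 min.

5.69 min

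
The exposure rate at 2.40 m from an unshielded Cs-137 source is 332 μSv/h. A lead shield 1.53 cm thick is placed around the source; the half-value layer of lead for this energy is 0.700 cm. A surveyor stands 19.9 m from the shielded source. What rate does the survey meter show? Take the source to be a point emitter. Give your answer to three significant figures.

Distance alone: (2.40/19.9)² = 0.01455, so 332 × 0.01455 = 4.831 μSv/h.
Shield: 1.53/0.700 = 2.186 half-value layers → attenuation 2^(−2.186) = 0.2198.
Combined: 4.831 × 0.2198 = 1.062 μSv/h.

1.06 μSv/h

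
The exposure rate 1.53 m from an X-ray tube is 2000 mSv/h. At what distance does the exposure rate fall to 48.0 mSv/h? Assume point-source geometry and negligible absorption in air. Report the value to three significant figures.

Applying the 1/r² law, d₂ = d₁·√(I₁/I₂).
I₁/I₂ = 2000/48.0 = 41.67, so d₂ = 1.53 × √41.67 = 9.877 m.

9.88 m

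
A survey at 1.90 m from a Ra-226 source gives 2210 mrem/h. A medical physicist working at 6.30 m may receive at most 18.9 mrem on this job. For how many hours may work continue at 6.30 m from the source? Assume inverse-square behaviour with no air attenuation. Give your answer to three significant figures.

0.0940 h

Intensity scales as (d₁/d₂)², so rate at 6.30 m:
2210 × (1.90/6.30)² = 2210 × 0.09095 = 201.0 mrem/h.
Stay time = 18.9 mrem ÷ 201.0 mrem/h = 0.09403 h.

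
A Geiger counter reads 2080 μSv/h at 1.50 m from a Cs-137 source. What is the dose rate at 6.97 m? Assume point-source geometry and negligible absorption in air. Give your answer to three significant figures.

By the inverse-square law, the rate at 6.97 m is
2080 × (1.50/6.97)² = 2080 × 0.04631 = 96.32 μSv/h.

96.3 μSv/h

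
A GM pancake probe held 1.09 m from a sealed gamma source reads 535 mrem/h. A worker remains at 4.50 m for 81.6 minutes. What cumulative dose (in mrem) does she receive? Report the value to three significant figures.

By the inverse-square law, rate at 4.50 m:
535 × (1.09/4.50)² = 535 × 0.05867 = 31.39 mrem/h.
Dose = rate × time = 31.39 mrem/h × 1.360 h = 42.69 mrem.

42.7 mrem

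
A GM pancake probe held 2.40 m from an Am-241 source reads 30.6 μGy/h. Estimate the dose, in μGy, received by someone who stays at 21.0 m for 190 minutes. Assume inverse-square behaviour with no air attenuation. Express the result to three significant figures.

Applying the 1/r² law, rate at 21.0 m:
(2.40/21.0)² = 0.01306, so 30.6 × 0.01306 = 0.3996 μGy/h.
Dose = rate × time = 0.3996 μGy/h × 3.167 h = 1.266 μGy.

1.27 μGy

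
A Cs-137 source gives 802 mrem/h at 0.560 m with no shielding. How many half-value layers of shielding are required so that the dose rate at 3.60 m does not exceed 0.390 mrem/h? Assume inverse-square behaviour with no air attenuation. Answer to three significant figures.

5.64 half-value layers

At 3.60 m, distance alone gives (0.560/3.60)² = 0.02420, so 802 × 0.02420 = 19.41 mrem/h.
Further attenuation needed: 19.41/0.390 = 49.77.
n = log₂(49.77) = 5.637 half-value layers.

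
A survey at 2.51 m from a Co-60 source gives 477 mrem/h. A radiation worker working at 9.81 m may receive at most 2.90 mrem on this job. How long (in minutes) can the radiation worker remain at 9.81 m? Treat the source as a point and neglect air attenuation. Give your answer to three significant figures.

Using I₁d₁² = I₂d₂², rate at 9.81 m:
477 × (2.51/9.81)² = 477 × 0.06547 = 31.23 mrem/h.
Stay time = 2.90 mrem ÷ 31.23 mrem/h = 0.09286 h = 5.572 min.

5.57 min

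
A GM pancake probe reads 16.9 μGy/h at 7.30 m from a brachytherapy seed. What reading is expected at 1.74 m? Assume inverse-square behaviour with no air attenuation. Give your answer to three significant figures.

297 μGy/h

Using I₁d₁² = I₂d₂², the rate at 1.74 m is
16.9 × (7.30/1.74)² = 16.9 × 17.60 = 297.4 μGy/h.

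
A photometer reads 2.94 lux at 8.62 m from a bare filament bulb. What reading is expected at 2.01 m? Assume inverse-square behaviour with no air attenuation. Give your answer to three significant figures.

54.1 lux

By the inverse-square law, the rate at 2.01 m is
2.94 × (8.62/2.01)² = 2.94 × 18.39 = 54.07 lux.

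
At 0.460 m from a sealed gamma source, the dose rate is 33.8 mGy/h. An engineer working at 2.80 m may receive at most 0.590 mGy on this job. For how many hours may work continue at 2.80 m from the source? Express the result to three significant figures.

0.647 h

Applying the 1/r² law, rate at 2.80 m:
(0.460/2.80)² = 0.02699, so 33.8 × 0.02699 = 0.9123 mGy/h.
Stay time = 0.590 mGy ÷ 0.9123 mGy/h = 0.6467 h.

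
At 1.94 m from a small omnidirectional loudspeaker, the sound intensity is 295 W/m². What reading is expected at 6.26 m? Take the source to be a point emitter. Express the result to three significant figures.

Using I₁d₁² = I₂d₂², the rate at 6.26 m is
295 × (1.94/6.26)² = 295 × 0.09604 = 28.33 W/m².

28.3 W/m²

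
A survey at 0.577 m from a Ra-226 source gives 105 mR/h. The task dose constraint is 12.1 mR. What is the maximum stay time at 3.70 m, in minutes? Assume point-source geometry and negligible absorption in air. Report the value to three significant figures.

284 min

Using I₁d₁² = I₂d₂², rate at 3.70 m:
105 × (0.577/3.70)² = 105 × 0.02432 = 2.554 mR/h.
Stay time = 12.1 mR ÷ 2.554 mR/h = 4.738 h = 284.3 min.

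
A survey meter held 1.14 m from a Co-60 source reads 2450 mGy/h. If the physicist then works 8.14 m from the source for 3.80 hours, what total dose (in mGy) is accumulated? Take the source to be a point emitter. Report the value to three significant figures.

Since intensity falls as 1/r², rate at 8.14 m:
2450 × (1.14/8.14)² = 2450 × 0.01961 = 48.04 mGy/h.
Dose = rate × time = 48.04 mGy/h × 3.800 h = 182.6 mGy.

183 mGy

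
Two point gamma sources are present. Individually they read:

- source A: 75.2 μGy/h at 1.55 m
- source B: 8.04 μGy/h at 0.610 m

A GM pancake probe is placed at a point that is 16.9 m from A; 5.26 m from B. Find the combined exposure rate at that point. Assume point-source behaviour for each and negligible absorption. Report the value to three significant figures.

Each source contributes Iᵢ·(dᵢ/rᵢ)²; contributions add.
A: 75.2 × (1.55/16.9)² = 0.6326 μGy/h
B: 8.04 × (0.610/5.26)² = 0.1081 μGy/h
Total = 0.6326 + 0.1081 = 0.7407 μGy/h.

0.741 μGy/h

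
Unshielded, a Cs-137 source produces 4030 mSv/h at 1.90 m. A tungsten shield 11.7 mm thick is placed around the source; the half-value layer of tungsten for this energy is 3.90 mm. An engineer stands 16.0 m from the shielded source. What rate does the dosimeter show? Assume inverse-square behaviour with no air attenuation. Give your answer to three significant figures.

Distance alone: 4030 × (1.90/16.0)² = 4030 × 0.01410 = 56.82 mSv/h.
Shield: 11.7/3.90 = 3.000 half-value layers → attenuation 2^(−3.000) = 0.1250.
Combined: 56.82 × 0.1250 = 7.103 mSv/h.

7.10 mSv/h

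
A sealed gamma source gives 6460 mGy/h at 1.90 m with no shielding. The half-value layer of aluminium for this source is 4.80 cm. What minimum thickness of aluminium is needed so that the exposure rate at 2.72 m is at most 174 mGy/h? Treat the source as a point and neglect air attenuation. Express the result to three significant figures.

20.1 cm

At 2.72 m, distance alone gives 6460 × (1.90/2.72)² = 6460 × 0.4879 = 3152 mGy/h.
Further attenuation needed: 3152/174 = 18.11.
n = log₂(18.11) = 4.179 half-value layers.
Thickness = 4.179 × 4.80 cm = 20.06 cm.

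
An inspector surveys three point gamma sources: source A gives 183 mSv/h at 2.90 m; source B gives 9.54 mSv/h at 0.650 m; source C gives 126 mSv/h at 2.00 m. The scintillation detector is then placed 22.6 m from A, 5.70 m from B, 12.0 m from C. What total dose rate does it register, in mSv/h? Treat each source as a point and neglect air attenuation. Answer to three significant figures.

6.64 mSv/h

Each source contributes Iᵢ·(dᵢ/rᵢ)²; contributions add.
A: 183 × (2.90/22.6)² = 3.013 mSv/h
B: 9.54 × (0.650/5.70)² = 0.1241 mSv/h
C: 126 × (2.00/12.0)² = 3.500 mSv/h
Total = 3.013 + 0.1241 + 3.500 = 6.637 mSv/h.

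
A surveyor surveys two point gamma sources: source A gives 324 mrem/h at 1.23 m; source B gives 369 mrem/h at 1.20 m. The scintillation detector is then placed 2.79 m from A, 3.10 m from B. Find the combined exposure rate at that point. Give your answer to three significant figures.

118 mrem/h

By superposition, sum each source's inverse-square contribution:
A: 324 × (1.23/2.79)² = 62.97 mrem/h
B: 369 × (1.20/3.10)² = 55.29 mrem/h
Total = 62.97 + 55.29 = 118.3 mrem/h.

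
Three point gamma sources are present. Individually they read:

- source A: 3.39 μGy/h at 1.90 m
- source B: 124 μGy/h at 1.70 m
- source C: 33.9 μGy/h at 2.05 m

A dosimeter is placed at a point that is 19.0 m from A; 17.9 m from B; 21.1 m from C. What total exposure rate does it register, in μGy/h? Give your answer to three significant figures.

Each source contributes Iᵢ·(dᵢ/rᵢ)²; contributions add.
A: 3.39 × (1.90/19.0)² = 0.03390 μGy/h
B: 124 × (1.70/17.9)² = 1.118 μGy/h
C: 33.9 × (2.05/21.1)² = 0.3200 μGy/h
Total = 0.03390 + 1.118 + 0.3200 = 1.472 μGy/h.

1.47 μGy/h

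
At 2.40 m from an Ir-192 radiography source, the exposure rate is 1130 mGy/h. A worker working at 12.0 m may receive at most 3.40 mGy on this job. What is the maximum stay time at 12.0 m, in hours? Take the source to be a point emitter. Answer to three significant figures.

0.0752 h

Using I₁d₁² = I₂d₂², rate at 12.0 m:
(2.40/12.0)² = 0.04000, so 1130 × 0.04000 = 45.20 mGy/h.
Stay time = 3.40 mGy ÷ 45.20 mGy/h = 0.07522 h.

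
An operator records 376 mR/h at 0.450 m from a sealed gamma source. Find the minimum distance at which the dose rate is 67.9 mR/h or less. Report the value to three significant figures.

1.06 m

Using I₁d₁² = I₂d₂², d₂ = d₁·√(I₁/I₂).
I₁/I₂ = 376/67.9 = 5.538, so d₂ = 0.450 × √5.538 = 1.059 m.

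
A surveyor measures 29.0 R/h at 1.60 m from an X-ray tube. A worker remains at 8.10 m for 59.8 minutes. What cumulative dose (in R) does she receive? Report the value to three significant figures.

Intensity scales as (d₁/d₂)², so rate at 8.10 m:
29.0 × (1.60/8.10)² = 29.0 × 0.03902 = 1.132 R/h.
Dose = rate × time = 1.132 R/h × 0.9967 h = 1.128 R.

1.13 R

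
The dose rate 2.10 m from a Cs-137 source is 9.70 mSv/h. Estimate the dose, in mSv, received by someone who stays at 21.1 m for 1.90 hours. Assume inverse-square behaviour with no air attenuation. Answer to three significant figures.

Since intensity falls as 1/r², rate at 21.1 m:
9.70 × (2.10/21.1)² = 9.70 × 0.009905 = 0.09608 mSv/h.
Dose = rate × time = 0.09608 mSv/h × 1.900 h = 0.1826 mSv.

0.183 mSv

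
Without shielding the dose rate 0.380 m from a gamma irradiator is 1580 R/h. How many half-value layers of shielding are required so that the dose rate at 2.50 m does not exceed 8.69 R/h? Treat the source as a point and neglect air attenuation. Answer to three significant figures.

2.07 half-value layers

At 2.50 m, distance alone gives 1580 × (0.380/2.50)² = 1580 × 0.02310 = 36.50 R/h.
Further attenuation needed: 36.50/8.69 = 4.200.
n = log₂(4.200) = 2.070 half-value layers.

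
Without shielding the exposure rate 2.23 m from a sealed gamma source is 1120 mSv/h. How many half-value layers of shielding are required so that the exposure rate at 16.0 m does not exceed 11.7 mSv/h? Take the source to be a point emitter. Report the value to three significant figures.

0.895 half-value layers

At 16.0 m, distance alone gives (2.23/16.0)² = 0.01943, so 1120 × 0.01943 = 21.76 mSv/h.
Further attenuation needed: 21.76/11.7 = 1.860.
n = log₂(1.860) = 0.8953 half-value layers.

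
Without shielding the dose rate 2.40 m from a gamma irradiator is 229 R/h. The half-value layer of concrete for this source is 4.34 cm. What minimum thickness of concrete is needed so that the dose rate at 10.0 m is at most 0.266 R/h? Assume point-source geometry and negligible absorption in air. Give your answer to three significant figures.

24.4 cm

At 10.0 m, distance alone gives 229 × (2.40/10.0)² = 229 × 0.05760 = 13.19 R/h.
Further attenuation needed: 13.19/0.266 = 49.59.
n = log₂(49.59) = 5.632 half-value layers.
Thickness = 5.632 × 4.34 cm = 24.44 cm.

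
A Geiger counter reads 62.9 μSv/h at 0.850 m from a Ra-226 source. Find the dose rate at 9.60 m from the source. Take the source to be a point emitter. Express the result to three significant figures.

Since intensity falls as 1/r², the rate at 9.60 m is
(0.850/9.60)² = 0.007840, so 62.9 × 0.007840 = 0.4931 μSv/h.

0.493 μSv/h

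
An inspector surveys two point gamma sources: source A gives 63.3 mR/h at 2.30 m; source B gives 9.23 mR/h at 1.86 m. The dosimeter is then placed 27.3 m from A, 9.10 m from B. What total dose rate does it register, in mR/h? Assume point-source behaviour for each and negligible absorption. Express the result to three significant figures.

By superposition, sum each source's inverse-square contribution:
A: 63.3 × (2.30/27.3)² = 0.4493 mR/h
B: 9.23 × (1.86/9.10)² = 0.3856 mR/h
Total = 0.4493 + 0.3856 = 0.8349 mR/h.

0.835 mR/h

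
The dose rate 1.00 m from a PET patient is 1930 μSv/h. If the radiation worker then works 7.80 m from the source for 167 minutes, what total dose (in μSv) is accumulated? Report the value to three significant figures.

88.3 μSv

Since intensity falls as 1/r², rate at 7.80 m:
1930 × (1.00/7.80)² = 1930 × 0.01644 = 31.73 μSv/h.
Dose = rate × time = 31.73 μSv/h × 2.783 h = 88.30 μSv.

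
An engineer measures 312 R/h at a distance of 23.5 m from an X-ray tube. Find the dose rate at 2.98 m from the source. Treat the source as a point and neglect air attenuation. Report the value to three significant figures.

19400 R/h

Since intensity falls as 1/r², the rate at 2.98 m is
312 × (23.5/2.98)² = 312 × 62.19 = 19400 R/h.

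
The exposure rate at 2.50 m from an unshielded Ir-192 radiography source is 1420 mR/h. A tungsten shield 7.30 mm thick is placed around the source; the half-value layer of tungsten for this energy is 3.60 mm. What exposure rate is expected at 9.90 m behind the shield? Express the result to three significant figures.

22.2 mR/h

Distance alone: 1420 × (2.50/9.90)² = 1420 × 0.06377 = 90.55 mR/h.
Shield: 7.30/3.60 = 2.028 half-value layers → attenuation 2^(−2.028) = 0.2452.
Combined: 90.55 × 0.2452 = 22.20 mR/h.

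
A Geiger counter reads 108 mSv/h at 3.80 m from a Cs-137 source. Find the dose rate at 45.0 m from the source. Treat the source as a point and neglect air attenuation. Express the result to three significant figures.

0.770 mSv/h

Intensity scales as (d₁/d₂)², so the rate at 45.0 m is
(3.80/45.0)² = 0.007131, so 108 × 0.007131 = 0.7701 mSv/h.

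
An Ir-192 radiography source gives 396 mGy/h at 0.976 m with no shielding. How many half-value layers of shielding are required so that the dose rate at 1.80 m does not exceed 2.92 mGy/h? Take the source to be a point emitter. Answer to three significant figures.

At 1.80 m, distance alone gives 396 × (0.976/1.80)² = 396 × 0.2940 = 116.4 mGy/h.
Further attenuation needed: 116.4/2.92 = 39.86.
n = log₂(39.86) = 5.317 half-value layers.

5.32 half-value layers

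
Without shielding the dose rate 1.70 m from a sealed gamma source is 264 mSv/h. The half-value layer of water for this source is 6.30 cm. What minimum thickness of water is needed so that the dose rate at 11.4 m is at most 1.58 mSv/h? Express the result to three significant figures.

11.9 cm

At 11.4 m, distance alone gives (1.70/11.4)² = 0.02224, so 264 × 0.02224 = 5.871 mSv/h.
Further attenuation needed: 5.871/1.58 = 3.716.
n = log₂(3.716) = 1.894 half-value layers.
Thickness = 1.894 × 6.30 cm = 11.93 cm.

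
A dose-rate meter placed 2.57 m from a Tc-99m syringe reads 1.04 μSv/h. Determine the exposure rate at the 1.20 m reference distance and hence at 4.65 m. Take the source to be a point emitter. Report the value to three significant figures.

Intensity scales as (d₁/d₂)², so
At 1.20 m: 1.04 × (2.57/1.20)² = 1.04 × 4.587 = 4.770 μSv/h
At 4.65 m: (1.20/4.65)² = 0.06660, so 4.770 × 0.06660 = 0.3177 μSv/h.

4.77 μSv/h; 0.318 μSv/h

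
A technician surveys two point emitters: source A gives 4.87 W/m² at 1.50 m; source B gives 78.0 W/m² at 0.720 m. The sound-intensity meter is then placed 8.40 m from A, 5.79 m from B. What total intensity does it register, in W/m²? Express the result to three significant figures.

By superposition, sum each source's inverse-square contribution:
A: 4.87 × (1.50/8.40)² = 0.1553 W/m²
B: 78.0 × (0.720/5.79)² = 1.206 W/m²
Total = 0.1553 + 1.206 = 1.361 W/m².

1.36 W/m²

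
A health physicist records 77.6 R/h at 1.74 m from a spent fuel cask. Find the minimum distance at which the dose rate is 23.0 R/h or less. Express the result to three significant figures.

3.20 m

Intensity scales as (d₁/d₂)², so d₂ = d₁·√(I₁/I₂).
I₁/I₂ = 77.6/23.0 = 3.374, so d₂ = 1.74 × √3.374 = 3.196 m.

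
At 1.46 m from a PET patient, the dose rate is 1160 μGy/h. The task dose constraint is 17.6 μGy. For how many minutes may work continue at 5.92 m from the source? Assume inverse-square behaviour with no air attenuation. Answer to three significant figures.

15.0 min

Applying the 1/r² law, rate at 5.92 m:
(1.46/5.92)² = 0.06082, so 1160 × 0.06082 = 70.55 μGy/h.
Stay time = 17.6 μGy ÷ 70.55 μGy/h = 0.2495 h = 14.97 min.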